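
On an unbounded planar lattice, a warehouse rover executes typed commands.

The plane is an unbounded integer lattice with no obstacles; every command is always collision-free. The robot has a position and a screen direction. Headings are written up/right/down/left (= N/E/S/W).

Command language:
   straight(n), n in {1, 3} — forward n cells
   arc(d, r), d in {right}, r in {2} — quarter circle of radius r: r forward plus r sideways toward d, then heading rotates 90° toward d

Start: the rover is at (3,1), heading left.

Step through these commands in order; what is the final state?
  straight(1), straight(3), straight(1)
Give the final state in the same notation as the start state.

at (-2,1), heading left

t0: at (3,1), heading left
step 1 (straight(1)): at (2,1), heading left
step 2 (straight(3)): at (-1,1), heading left
step 3 (straight(1)): at (-2,1), heading left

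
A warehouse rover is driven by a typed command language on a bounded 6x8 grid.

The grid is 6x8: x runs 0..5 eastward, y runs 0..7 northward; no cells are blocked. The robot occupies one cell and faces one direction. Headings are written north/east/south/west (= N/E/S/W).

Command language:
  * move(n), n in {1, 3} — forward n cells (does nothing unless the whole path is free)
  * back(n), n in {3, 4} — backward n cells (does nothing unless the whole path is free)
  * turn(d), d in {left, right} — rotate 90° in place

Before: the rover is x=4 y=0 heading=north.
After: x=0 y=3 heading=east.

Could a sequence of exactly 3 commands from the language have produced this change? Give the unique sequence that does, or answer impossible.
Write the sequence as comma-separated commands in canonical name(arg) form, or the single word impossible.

move(3), turn(right), back(4)

key: running back(4) before move(3) would end elsewhere — order is forced
from: x=4 y=0 heading=north
1. move(3) → x=4 y=3 heading=north
2. turn(right) → x=4 y=3 heading=east
3. back(4) → x=0 y=3 heading=east
all 216 alternatives checked — unique.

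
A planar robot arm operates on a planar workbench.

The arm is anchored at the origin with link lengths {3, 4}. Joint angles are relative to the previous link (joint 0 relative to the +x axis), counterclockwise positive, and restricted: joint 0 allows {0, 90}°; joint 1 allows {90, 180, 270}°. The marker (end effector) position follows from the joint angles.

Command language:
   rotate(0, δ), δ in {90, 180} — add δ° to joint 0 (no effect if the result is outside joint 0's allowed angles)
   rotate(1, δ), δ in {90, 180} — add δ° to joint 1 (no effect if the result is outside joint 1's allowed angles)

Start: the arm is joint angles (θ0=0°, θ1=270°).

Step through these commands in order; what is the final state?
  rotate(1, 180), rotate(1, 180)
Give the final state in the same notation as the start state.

start: joint angles (θ0=0°, θ1=270°)
1. rotate(1, 180) → joint angles (θ0=0°, θ1=90°)
2. rotate(1, 180) → joint angles (θ0=0°, θ1=270°)

joint angles (θ0=0°, θ1=270°)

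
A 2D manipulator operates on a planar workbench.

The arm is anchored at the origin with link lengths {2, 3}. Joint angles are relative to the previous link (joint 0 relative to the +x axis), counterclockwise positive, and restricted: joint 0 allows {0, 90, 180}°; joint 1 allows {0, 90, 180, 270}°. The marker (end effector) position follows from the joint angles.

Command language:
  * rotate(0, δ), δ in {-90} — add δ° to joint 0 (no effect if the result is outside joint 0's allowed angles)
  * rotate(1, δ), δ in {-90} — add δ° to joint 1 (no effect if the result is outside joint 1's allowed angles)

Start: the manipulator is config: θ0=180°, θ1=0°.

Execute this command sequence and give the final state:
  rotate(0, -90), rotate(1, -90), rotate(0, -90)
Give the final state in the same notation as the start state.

config: θ0=0°, θ1=270°

initial: config: θ0=180°, θ1=0°
step 1 (rotate(0, -90)): config: θ0=90°, θ1=0°
step 2 (rotate(1, -90)): config: θ0=90°, θ1=270°
step 3 (rotate(0, -90)): config: θ0=0°, θ1=270°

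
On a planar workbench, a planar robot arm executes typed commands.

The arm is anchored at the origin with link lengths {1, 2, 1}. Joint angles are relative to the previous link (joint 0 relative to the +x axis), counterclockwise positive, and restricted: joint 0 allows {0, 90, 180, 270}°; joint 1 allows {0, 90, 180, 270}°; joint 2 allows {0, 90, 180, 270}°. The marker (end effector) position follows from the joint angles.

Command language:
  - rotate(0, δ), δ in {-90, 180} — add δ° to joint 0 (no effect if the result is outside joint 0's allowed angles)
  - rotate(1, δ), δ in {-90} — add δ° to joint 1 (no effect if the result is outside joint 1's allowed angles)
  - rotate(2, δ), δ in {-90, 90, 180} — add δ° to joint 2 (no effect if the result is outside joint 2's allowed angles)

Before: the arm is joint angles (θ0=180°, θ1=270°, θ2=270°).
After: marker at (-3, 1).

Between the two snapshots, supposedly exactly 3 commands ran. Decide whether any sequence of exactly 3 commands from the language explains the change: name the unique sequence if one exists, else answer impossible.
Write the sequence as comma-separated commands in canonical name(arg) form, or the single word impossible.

rotate(1, -90), rotate(1, -90), rotate(1, -90)

from: joint angles (θ0=180°, θ1=270°, θ2=270°)
[1] after rotate(1, -90): joint angles (θ0=180°, θ1=180°, θ2=270°)
[2] after rotate(1, -90): joint angles (θ0=180°, θ1=90°, θ2=270°)
[3] after rotate(1, -90): joint angles (θ0=180°, θ1=0°, θ2=270°)
no rival 3-sequence matches.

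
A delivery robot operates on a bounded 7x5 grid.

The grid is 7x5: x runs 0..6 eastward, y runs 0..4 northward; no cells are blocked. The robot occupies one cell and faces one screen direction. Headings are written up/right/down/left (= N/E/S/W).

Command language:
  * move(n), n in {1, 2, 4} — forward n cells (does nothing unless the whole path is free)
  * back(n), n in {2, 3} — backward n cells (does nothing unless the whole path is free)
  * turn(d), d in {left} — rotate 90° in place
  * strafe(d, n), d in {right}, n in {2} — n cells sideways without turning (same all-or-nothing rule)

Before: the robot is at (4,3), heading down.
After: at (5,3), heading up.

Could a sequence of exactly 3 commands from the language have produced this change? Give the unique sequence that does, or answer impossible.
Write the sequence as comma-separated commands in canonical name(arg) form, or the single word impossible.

turn(left), move(1), turn(left)

key: cell and facing (now N) both changed — the 3 commands mix motion and turning
begin: at (4,3), heading down
step 1 (turn(left)): at (4,3), heading right
step 2 (move(1)): at (5,3), heading right
step 3 (turn(left)): at (5,3), heading up
no other 3-command option fits: unique.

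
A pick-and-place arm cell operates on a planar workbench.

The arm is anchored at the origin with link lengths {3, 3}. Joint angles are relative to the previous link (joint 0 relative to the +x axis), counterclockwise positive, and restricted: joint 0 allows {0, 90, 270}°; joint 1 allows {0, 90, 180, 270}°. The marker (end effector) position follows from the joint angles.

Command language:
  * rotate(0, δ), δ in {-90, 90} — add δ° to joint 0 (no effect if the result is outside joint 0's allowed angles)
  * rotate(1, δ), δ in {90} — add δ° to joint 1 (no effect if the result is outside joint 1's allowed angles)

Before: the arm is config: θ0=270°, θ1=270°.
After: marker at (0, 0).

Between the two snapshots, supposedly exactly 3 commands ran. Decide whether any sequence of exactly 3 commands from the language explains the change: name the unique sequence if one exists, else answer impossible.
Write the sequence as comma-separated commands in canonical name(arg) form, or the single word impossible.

rotate(1, 90), rotate(1, 90), rotate(1, 90)

begin: config: θ0=270°, θ1=270°
step 1 (rotate(1, 90)): config: θ0=270°, θ1=0°
step 2 (rotate(1, 90)): config: θ0=270°, θ1=90°
step 3 (rotate(1, 90)): config: θ0=270°, θ1=180°
no rival 3-sequence matches.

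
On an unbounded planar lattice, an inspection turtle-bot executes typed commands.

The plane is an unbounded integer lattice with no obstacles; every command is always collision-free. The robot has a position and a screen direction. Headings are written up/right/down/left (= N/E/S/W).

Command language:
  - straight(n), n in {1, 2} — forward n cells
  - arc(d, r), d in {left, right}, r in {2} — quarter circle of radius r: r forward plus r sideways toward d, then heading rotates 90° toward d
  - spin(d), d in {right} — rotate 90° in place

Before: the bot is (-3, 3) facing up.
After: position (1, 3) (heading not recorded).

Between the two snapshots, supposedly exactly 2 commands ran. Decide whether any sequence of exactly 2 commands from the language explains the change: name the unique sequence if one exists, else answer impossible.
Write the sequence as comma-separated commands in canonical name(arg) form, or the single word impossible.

arc(right, 2), arc(right, 2)

t0: (-3, 3) facing up
1. arc(right, 2) → (-1, 5) facing right
2. arc(right, 2) → (1, 3) facing down
no rival 2-sequence matches.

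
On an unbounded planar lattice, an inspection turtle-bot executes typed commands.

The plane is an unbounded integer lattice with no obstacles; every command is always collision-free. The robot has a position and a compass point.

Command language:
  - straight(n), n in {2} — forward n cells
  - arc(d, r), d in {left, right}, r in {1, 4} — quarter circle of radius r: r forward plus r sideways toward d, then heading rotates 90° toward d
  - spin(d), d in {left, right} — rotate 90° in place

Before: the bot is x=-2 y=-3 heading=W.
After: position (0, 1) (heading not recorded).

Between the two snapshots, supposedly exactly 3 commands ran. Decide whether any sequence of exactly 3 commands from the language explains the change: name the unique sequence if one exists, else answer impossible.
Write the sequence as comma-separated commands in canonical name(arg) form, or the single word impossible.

key: order matters: swapping straight(2) and arc(right, 4) lands elsewhere
begin: x=-2 y=-3 heading=W
step 1 (straight(2)): x=-4 y=-3 heading=W
step 2 (spin(right)): x=-4 y=-3 heading=N
step 3 (arc(right, 4)): x=0 y=1 heading=E
no other 3-command option fits: unique.

straight(2), spin(right), arc(right, 4)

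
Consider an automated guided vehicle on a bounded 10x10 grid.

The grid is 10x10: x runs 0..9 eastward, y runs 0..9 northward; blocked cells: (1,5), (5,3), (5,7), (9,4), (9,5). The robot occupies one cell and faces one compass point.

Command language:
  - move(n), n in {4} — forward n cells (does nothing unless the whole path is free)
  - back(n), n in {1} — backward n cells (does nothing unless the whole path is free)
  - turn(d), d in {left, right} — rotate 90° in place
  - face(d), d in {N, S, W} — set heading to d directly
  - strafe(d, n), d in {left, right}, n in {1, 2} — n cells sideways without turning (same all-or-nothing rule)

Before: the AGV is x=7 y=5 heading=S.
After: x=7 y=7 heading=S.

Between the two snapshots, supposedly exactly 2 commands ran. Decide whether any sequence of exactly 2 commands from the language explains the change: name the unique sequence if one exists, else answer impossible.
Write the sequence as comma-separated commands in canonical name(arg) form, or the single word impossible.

key: still facing S at the end — nothing in the sequence rotates
initial: x=7 y=5 heading=S
[1] after back(1): x=7 y=6 heading=S
[2] after back(1): x=7 y=7 heading=S
uniquely the one of 121 2-step routes that fits.

back(1), back(1)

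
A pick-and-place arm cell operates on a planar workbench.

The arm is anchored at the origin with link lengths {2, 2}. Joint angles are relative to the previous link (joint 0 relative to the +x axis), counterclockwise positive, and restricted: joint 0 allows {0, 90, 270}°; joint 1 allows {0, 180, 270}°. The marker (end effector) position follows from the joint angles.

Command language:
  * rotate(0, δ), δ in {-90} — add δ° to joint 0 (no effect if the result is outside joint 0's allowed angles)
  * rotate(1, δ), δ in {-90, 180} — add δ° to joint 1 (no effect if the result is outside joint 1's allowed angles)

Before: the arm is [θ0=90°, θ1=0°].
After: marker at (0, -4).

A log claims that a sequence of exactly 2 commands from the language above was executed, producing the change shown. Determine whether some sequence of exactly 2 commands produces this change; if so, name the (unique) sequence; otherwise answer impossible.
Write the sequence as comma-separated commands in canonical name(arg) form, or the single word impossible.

rotate(0, -90), rotate(0, -90)

from: [θ0=90°, θ1=0°]
t=1 rotate(0, -90) ⇒ [θ0=0°, θ1=0°]
t=2 rotate(0, -90) ⇒ [θ0=270°, θ1=0°]
no rival 2-sequence matches.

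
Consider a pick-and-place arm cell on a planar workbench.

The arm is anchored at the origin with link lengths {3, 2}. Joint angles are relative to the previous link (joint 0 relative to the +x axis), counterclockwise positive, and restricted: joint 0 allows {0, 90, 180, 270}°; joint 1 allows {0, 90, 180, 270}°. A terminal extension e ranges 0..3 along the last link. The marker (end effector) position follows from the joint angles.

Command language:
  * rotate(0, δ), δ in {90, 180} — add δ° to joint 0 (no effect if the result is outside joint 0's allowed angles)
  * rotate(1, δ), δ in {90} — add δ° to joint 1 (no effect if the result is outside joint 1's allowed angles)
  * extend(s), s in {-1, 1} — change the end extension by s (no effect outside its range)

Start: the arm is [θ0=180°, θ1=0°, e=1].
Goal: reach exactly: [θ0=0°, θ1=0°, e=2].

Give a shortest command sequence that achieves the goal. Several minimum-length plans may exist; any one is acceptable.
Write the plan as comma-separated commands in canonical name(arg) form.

from: [θ0=180°, θ1=0°, e=1]
step 1 (extend(1)): [θ0=180°, θ1=0°, e=2]
step 2 (rotate(0, 180)): [θ0=0°, θ1=0°, e=2]
nothing shorter than 2 reaches the goal.

extend(1), rotate(0, 180)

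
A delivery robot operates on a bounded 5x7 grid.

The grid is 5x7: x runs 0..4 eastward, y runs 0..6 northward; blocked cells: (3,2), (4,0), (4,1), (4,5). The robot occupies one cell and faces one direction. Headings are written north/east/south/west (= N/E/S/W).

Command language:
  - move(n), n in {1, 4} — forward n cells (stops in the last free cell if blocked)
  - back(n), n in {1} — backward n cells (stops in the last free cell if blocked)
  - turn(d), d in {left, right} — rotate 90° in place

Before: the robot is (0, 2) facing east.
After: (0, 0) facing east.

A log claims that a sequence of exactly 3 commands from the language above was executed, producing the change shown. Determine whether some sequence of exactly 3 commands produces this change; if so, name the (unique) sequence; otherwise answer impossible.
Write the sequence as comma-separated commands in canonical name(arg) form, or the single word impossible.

key: order matters: swapping turn(right) and turn(left) lands elsewhere
t0: (0, 2) facing east
step 1 (turn(right)): (0, 2) facing south
step 2 (move(4)): (0, 0) facing south
step 3 (turn(left)): (0, 0) facing east
no other 3-command option fits: unique.

turn(right), move(4), turn(left)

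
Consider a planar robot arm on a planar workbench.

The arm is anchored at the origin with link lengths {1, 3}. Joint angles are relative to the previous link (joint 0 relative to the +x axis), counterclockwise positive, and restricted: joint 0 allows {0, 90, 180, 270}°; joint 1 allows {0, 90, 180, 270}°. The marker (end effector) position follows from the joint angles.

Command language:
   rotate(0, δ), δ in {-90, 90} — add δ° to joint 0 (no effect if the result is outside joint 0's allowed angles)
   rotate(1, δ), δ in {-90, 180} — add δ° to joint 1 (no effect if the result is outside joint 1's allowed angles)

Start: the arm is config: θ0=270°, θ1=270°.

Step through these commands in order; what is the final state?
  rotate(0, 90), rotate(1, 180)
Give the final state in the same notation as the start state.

config: θ0=0°, θ1=90°

t0: config: θ0=270°, θ1=270°
1. rotate(0, 90) → config: θ0=0°, θ1=270°
2. rotate(1, 180) → config: θ0=0°, θ1=90°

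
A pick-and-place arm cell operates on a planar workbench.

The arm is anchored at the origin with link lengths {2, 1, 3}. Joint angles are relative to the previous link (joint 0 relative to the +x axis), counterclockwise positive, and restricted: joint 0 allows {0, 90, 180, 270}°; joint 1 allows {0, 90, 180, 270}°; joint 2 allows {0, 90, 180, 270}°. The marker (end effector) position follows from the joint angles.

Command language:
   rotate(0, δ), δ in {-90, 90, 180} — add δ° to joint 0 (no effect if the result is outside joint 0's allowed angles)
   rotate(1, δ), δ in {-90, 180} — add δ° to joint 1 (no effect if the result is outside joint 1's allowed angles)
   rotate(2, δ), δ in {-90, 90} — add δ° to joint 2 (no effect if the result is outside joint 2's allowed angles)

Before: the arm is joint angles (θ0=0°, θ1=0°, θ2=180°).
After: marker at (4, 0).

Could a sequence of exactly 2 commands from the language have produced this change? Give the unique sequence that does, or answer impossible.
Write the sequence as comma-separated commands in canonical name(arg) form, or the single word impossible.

start: joint angles (θ0=0°, θ1=0°, θ2=180°)
[1] after rotate(1, -90): joint angles (θ0=0°, θ1=270°, θ2=180°)
[2] after rotate(1, -90): joint angles (θ0=0°, θ1=180°, θ2=180°)
uniquely the one of 49 2-step routes that fits.

rotate(1, -90), rotate(1, -90)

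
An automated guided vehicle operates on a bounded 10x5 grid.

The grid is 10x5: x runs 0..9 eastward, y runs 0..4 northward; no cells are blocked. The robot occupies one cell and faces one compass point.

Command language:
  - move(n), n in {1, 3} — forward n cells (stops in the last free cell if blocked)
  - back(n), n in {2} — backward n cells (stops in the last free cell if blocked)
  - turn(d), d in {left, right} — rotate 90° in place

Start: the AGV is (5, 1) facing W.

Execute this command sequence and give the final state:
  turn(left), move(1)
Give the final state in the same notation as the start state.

(5, 0) facing S

begin: (5, 1) facing W
t=1 turn(left) ⇒ (5, 1) facing S
t=2 move(1) ⇒ (5, 0) facing S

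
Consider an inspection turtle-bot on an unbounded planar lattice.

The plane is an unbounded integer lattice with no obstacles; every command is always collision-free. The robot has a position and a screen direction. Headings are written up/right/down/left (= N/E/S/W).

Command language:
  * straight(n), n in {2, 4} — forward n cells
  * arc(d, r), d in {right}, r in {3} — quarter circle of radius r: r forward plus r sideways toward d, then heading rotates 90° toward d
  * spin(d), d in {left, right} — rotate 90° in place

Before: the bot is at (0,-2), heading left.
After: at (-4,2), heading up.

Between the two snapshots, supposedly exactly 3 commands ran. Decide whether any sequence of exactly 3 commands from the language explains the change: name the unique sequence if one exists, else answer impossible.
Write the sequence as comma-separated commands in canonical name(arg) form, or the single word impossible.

key: position moved to (-4,2) AND the heading swung to N — translation plus rotation needed
start: at (0,-2), heading left
1. straight(4) → at (-4,-2), heading left
2. spin(right) → at (-4,-2), heading up
3. straight(4) → at (-4,2), heading up
uniquely the one of 125 3-step routes that fits.

straight(4), spin(right), straight(4)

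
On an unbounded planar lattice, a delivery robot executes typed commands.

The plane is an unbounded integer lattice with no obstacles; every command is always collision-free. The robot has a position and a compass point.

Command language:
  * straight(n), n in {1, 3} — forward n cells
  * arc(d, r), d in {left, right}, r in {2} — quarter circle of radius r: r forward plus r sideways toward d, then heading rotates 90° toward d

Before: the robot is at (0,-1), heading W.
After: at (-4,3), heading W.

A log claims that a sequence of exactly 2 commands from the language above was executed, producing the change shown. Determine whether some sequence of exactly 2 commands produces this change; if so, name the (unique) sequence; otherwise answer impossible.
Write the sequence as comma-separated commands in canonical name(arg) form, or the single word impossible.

arc(right, 2), arc(left, 2)

key: running arc(left, 2) before arc(right, 2) would end elsewhere — order is forced
from: at (0,-1), heading W
[1] after arc(right, 2): at (-2,1), heading N
[2] after arc(left, 2): at (-4,3), heading W
no other 2-command option fits: unique.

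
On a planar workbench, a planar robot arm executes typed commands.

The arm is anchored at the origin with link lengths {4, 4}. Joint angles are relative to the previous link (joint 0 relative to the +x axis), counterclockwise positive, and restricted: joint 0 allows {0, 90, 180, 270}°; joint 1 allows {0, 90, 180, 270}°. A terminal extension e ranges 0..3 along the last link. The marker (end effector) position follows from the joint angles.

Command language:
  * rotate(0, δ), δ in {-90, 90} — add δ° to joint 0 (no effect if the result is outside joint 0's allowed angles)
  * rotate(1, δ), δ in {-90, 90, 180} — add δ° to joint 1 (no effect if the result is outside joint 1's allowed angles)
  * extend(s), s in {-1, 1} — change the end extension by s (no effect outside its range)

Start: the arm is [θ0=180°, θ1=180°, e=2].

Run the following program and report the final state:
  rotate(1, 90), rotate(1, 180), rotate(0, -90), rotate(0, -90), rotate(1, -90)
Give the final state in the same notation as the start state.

initial: [θ0=180°, θ1=180°, e=2]
step 1 (rotate(1, 90)): [θ0=180°, θ1=270°, e=2]
step 2 (rotate(1, 180)): [θ0=180°, θ1=90°, e=2]
step 3 (rotate(0, -90)): [θ0=90°, θ1=90°, e=2]
step 4 (rotate(0, -90)): [θ0=0°, θ1=90°, e=2]
step 5 (rotate(1, -90)): [θ0=0°, θ1=0°, e=2]

[θ0=0°, θ1=0°, e=2]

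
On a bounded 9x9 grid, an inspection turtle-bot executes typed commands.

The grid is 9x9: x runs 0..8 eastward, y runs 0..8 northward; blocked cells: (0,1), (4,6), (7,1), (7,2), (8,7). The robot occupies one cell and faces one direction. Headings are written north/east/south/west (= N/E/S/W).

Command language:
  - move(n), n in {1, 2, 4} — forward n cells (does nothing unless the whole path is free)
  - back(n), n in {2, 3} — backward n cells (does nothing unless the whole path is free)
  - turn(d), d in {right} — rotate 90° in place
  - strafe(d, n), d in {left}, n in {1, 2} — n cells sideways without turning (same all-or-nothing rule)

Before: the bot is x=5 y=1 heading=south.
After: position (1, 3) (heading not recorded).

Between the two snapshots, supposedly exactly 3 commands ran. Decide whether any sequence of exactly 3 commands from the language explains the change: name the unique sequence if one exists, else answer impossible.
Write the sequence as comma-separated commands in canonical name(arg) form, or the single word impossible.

back(2), turn(right), move(4)

key: order matters: swapping back(2) and move(4) lands elsewhere
from: x=5 y=1 heading=south
[1] after back(2): x=5 y=3 heading=south
[2] after turn(right): x=5 y=3 heading=west
[3] after move(4): x=1 y=3 heading=west
uniquely the one of 512 3-step routes that fits.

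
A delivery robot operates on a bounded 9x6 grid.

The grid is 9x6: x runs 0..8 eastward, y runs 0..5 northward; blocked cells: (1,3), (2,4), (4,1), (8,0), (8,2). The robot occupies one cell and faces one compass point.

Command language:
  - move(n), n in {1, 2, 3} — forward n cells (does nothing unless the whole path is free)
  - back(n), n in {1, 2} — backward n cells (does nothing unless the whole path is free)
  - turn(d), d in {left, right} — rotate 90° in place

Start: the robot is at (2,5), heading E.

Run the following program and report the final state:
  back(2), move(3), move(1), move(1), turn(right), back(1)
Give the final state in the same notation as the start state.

at (5,5), heading S

initial: at (2,5), heading E
1. back(2) → at (0,5), heading E
2. move(3) → at (3,5), heading E
3. move(1) → at (4,5), heading E
4. move(1) → at (5,5), heading E
5. turn(right) → at (5,5), heading S
6. back(1) → at (5,5), heading S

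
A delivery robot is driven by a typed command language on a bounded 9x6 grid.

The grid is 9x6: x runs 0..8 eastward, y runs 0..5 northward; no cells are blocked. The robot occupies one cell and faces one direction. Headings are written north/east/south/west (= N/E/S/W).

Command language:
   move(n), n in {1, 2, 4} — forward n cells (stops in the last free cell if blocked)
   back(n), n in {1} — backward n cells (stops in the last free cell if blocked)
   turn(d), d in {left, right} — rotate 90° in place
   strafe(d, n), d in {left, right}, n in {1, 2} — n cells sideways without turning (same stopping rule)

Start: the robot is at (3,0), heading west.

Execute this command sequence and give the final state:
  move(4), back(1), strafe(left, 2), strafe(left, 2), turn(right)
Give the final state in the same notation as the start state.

initial: at (3,0), heading west
t=1 move(4) ⇒ at (0,0), heading west
t=2 back(1) ⇒ at (1,0), heading west
t=3 strafe(left, 2) ⇒ at (1,0), heading west
t=4 strafe(left, 2) ⇒ at (1,0), heading west
t=5 turn(right) ⇒ at (1,0), heading north

at (1,0), heading north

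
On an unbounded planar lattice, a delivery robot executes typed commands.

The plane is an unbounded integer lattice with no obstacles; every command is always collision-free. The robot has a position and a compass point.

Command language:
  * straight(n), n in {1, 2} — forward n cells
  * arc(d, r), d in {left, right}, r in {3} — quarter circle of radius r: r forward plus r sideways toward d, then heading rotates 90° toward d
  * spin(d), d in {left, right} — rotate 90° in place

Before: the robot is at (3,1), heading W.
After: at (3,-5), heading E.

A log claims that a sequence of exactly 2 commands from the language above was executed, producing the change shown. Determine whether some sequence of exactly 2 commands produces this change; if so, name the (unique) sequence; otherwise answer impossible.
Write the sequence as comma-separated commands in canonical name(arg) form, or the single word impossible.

arc(left, 3), arc(left, 3)

key: position moved to (3,-5) AND the heading swung to E — translation plus rotation needed
t0: at (3,1), heading W
step 1 (arc(left, 3)): at (0,-2), heading S
step 2 (arc(left, 3)): at (3,-5), heading E
uniquely the one of 36 2-step routes that fits.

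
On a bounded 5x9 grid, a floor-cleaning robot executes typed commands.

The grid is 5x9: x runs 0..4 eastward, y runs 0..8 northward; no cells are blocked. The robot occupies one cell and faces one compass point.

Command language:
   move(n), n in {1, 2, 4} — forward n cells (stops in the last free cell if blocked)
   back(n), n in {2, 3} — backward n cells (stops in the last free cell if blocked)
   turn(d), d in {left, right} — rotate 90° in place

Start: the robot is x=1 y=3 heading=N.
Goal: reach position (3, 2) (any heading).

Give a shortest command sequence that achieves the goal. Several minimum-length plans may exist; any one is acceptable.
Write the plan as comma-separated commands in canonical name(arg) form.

begin: x=1 y=3 heading=N
1. move(2) → x=1 y=5 heading=N
2. back(3) → x=1 y=2 heading=N
3. turn(left) → x=1 y=2 heading=W
4. back(2) → x=3 y=2 heading=W
no 3-step plan works, so 4 is optimal.

move(2), back(3), turn(left), back(2)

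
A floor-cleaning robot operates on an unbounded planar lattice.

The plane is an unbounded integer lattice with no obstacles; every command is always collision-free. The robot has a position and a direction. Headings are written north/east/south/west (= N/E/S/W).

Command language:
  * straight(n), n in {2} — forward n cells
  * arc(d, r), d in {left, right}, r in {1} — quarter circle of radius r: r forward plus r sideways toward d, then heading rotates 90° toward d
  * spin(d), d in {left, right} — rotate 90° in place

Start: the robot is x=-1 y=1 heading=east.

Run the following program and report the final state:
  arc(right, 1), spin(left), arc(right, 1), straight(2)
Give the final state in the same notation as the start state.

x=1 y=-3 heading=south

start: x=-1 y=1 heading=east
[1] after arc(right, 1): x=0 y=0 heading=south
[2] after spin(left): x=0 y=0 heading=east
[3] after arc(right, 1): x=1 y=-1 heading=south
[4] after straight(2): x=1 y=-3 heading=south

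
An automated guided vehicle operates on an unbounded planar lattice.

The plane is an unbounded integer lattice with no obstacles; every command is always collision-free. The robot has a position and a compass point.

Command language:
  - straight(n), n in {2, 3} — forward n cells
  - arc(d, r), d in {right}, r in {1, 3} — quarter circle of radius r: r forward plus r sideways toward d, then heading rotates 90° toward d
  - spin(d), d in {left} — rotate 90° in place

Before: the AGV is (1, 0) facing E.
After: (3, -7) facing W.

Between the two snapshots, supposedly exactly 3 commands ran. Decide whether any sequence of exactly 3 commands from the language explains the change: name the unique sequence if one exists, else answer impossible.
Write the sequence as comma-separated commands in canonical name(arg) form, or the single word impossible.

arc(right, 3), straight(3), arc(right, 1)

key: position moved to (3,-7) AND the heading swung to W — translation plus rotation needed
start: (1, 0) facing E
[1] after arc(right, 3): (4, -3) facing S
[2] after straight(3): (4, -6) facing S
[3] after arc(right, 1): (3, -7) facing W
no other 3-command option fits: unique.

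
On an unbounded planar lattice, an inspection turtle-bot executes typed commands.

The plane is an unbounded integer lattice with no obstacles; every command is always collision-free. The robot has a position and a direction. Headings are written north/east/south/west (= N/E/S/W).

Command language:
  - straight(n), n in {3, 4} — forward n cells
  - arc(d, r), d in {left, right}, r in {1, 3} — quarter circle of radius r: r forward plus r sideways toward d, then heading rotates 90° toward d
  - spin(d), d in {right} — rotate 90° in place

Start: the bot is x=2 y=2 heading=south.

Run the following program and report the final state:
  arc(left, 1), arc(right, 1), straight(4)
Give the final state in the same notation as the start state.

x=4 y=-4 heading=south

start: x=2 y=2 heading=south
[1] after arc(left, 1): x=3 y=1 heading=east
[2] after arc(right, 1): x=4 y=0 heading=south
[3] after straight(4): x=4 y=-4 heading=south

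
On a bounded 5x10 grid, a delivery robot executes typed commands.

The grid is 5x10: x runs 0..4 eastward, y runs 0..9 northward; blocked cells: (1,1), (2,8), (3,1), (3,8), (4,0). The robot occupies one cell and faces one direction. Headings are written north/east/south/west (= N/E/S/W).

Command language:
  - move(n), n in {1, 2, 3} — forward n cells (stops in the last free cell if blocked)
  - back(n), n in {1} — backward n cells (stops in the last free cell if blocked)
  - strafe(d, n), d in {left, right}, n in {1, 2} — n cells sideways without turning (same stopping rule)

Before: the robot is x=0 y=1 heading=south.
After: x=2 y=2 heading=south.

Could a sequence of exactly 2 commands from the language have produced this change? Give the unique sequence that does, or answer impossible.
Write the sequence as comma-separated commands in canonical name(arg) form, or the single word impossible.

key: heading stays S — no command in the sequence turns
t0: x=0 y=1 heading=south
step 1 (back(1)): x=0 y=2 heading=south
step 2 (strafe(left, 2)): x=2 y=2 heading=south
no other 2-command option fits: unique.

back(1), strafe(left, 2)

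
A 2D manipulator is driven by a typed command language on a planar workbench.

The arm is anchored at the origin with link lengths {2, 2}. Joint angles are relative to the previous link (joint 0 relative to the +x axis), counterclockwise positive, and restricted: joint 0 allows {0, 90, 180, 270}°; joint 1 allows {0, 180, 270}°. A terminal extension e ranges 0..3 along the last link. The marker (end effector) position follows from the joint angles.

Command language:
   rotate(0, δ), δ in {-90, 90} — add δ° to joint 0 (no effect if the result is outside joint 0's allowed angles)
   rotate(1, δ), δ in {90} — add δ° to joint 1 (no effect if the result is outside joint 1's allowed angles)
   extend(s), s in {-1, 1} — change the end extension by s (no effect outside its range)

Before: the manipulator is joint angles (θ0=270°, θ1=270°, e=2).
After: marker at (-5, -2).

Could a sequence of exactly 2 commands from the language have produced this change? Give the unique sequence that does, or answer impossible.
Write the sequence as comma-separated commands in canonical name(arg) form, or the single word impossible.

extend(1), extend(1)

from: joint angles (θ0=270°, θ1=270°, e=2)
step 1 (extend(1)): joint angles (θ0=270°, θ1=270°, e=3)
step 2 (extend(1)): joint angles (θ0=270°, θ1=270°, e=3)
uniquely the one of 25 2-step routes that fits.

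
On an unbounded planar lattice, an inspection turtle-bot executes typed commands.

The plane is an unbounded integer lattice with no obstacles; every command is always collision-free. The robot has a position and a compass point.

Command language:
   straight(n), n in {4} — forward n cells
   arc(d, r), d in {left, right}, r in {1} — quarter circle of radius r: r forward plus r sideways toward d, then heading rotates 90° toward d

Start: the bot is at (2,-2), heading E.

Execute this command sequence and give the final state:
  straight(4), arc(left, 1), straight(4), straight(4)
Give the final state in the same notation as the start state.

start: at (2,-2), heading E
[1] after straight(4): at (6,-2), heading E
[2] after arc(left, 1): at (7,-1), heading N
[3] after straight(4): at (7,3), heading N
[4] after straight(4): at (7,7), heading N

at (7,7), heading N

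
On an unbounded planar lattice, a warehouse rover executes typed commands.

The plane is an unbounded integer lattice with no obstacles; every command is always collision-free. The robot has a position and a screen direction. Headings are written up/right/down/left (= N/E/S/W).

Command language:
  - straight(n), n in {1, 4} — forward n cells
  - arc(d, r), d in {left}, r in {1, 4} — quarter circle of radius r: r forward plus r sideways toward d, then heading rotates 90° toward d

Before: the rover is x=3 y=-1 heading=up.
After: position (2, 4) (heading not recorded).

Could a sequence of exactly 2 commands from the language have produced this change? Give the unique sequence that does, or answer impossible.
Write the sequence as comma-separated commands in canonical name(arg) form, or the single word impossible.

straight(4), arc(left, 1)

key: running arc(left, 1) before straight(4) would end elsewhere — order is forced
start: x=3 y=-1 heading=up
t=1 straight(4) ⇒ x=3 y=3 heading=up
t=2 arc(left, 1) ⇒ x=2 y=4 heading=left
no rival 2-sequence matches.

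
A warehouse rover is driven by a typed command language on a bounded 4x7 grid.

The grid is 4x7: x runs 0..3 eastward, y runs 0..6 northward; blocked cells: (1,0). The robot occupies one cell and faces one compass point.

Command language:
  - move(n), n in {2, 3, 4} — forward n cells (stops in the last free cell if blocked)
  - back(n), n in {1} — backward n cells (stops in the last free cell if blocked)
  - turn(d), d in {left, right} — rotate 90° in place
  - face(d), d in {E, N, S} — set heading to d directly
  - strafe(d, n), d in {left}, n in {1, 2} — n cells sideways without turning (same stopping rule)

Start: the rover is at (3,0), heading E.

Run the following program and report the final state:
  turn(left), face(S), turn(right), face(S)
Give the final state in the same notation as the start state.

at (3,0), heading S

initial: at (3,0), heading E
t=1 turn(left) ⇒ at (3,0), heading N
t=2 face(S) ⇒ at (3,0), heading S
t=3 turn(right) ⇒ at (3,0), heading W
t=4 face(S) ⇒ at (3,0), heading S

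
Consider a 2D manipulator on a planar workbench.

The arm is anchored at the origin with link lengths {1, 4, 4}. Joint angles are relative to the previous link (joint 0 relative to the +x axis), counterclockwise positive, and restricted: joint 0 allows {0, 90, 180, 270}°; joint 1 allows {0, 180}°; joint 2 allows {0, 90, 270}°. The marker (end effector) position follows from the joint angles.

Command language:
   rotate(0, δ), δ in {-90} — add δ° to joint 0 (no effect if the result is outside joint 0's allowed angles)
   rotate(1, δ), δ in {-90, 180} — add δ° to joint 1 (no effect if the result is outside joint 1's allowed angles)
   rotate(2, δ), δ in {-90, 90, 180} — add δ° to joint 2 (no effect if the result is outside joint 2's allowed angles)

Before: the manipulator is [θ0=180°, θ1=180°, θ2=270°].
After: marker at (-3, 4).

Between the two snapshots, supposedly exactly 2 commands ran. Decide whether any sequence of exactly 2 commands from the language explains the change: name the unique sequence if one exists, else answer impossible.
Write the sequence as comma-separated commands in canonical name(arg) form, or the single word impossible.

rotate(0, -90), rotate(0, -90)

start: [θ0=180°, θ1=180°, θ2=270°]
[1] after rotate(0, -90): [θ0=90°, θ1=180°, θ2=270°]
[2] after rotate(0, -90): [θ0=0°, θ1=180°, θ2=270°]
all 36 alternatives checked — unique.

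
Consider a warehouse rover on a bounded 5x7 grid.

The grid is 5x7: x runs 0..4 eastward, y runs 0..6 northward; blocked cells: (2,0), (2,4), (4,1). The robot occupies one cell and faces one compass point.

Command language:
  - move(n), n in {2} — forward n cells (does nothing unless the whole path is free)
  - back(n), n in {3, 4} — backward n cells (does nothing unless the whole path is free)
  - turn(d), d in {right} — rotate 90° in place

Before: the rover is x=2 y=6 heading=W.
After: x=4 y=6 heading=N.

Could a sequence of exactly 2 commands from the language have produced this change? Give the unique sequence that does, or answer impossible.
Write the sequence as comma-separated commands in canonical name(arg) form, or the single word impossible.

checked all 2-command options: none fits.

impossible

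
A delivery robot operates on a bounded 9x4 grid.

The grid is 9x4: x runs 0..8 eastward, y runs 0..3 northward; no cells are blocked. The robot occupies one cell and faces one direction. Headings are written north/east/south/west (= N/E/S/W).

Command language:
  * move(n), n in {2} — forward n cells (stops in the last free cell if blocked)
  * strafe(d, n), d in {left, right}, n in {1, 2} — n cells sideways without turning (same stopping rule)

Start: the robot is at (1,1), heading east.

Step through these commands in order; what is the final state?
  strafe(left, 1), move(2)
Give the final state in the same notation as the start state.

begin: at (1,1), heading east
1. strafe(left, 1) → at (1,2), heading east
2. move(2) → at (3,2), heading east

at (3,2), heading east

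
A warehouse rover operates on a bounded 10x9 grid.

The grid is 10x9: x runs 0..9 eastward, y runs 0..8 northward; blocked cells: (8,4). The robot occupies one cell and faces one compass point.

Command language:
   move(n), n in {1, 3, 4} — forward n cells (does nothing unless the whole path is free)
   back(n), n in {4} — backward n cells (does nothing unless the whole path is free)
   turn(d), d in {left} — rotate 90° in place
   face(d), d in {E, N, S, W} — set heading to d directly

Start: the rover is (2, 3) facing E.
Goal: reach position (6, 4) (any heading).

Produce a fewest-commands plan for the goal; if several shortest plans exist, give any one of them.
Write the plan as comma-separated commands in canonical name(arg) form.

start: (2, 3) facing E
1. move(4) → (6, 3) facing E
2. turn(left) → (6, 3) facing N
3. move(1) → (6, 4) facing N
no 2-step plan works, so 3 is optimal.

move(4), turn(left), move(1)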